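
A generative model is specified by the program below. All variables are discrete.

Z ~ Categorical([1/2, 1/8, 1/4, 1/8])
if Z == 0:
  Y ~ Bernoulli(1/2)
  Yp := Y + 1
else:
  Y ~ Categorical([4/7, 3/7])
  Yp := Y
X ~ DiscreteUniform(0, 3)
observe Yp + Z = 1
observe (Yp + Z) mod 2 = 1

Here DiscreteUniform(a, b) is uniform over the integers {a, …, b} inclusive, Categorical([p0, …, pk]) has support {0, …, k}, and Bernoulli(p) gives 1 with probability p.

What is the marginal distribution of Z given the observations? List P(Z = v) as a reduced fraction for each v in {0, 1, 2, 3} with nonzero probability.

Enumerate traces; 8 have nonzero weight after conditioning:
  (Z=0, Y=0, X=0) weight 1/16
  (Z=0, Y=0, X=1) weight 1/16
  (Z=0, Y=0, X=2) weight 1/16
  (Z=0, Y=0, X=3) weight 1/16
  (Z=1, Y=0, X=0) weight 1/56
  (Z=1, Y=0, X=1) weight 1/56
  (Z=1, Y=0, X=2) weight 1/56
  (Z=1, Y=0, X=3) weight 1/56
Group by Z:
  weight(Z=0) = 1/4
  weight(Z=1) = 1/14
Total weight = 1/4 + 1/14 = 9/28
P(Z=0 | obs) = 1/4 / 9/28 = 7/9
P(Z=1 | obs) = 1/14 / 9/28 = 2/9

P(Z=0) = 7/9, P(Z=1) = 2/9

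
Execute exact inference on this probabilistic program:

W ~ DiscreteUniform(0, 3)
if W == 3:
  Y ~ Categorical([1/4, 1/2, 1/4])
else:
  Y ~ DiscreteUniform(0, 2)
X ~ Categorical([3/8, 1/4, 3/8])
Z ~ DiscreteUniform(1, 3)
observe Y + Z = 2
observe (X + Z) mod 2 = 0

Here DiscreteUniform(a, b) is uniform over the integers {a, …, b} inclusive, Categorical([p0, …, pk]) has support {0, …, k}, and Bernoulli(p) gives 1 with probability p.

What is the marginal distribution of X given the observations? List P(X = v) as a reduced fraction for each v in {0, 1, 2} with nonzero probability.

Enumerate traces; 12 have nonzero weight after conditioning:
  (W=0, Y=0, X=0, Z=2) weight 1/96
  (W=0, Y=0, X=2, Z=2) weight 1/96
  (W=0, Y=1, X=1, Z=1) weight 1/144
  (W=1, Y=0, X=0, Z=2) weight 1/96
  (W=1, Y=0, X=2, Z=2) weight 1/96
  (W=1, Y=1, X=1, Z=1) weight 1/144
  (W=2, Y=0, X=0, Z=2) weight 1/96
  (W=2, Y=0, X=2, Z=2) weight 1/96
  … 4 more
Group by X:
  weight(X=0) = 5/128
  weight(X=1) = 1/32
  weight(X=2) = 5/128
Total weight = 5/128 + 1/32 + 5/128 = 7/64
P(X=0 | obs) = 5/128 / 7/64 = 5/14
P(X=1 | obs) = 1/32 / 7/64 = 2/7
P(X=2 | obs) = 5/128 / 7/64 = 5/14

P(X=0) = 5/14, P(X=1) = 2/7, P(X=2) = 5/14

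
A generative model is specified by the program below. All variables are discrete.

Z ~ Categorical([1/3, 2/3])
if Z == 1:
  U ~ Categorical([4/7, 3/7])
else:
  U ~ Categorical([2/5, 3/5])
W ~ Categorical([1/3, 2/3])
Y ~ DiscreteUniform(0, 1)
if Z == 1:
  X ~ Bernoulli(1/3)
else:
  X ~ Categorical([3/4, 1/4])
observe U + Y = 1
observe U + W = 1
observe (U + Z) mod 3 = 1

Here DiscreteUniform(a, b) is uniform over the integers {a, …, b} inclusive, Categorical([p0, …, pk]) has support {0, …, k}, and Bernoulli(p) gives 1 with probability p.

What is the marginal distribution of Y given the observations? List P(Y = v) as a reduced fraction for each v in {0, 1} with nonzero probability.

Enumerate traces; 4 have nonzero weight after conditioning:
  (Z=0, U=1, W=0, Y=0, X=0) weight 1/40
  (Z=0, U=1, W=0, Y=0, X=1) weight 1/120
  (Z=1, U=0, W=1, Y=1, X=0) weight 16/189
  (Z=1, U=0, W=1, Y=1, X=1) weight 8/189
Group by Y:
  weight(Y=0) = 1/30
  weight(Y=1) = 8/63
Total weight = 1/30 + 8/63 = 101/630
P(Y=0 | obs) = 1/30 / 101/630 = 21/101
P(Y=1 | obs) = 8/63 / 101/630 = 80/101

P(Y=0) = 21/101, P(Y=1) = 80/101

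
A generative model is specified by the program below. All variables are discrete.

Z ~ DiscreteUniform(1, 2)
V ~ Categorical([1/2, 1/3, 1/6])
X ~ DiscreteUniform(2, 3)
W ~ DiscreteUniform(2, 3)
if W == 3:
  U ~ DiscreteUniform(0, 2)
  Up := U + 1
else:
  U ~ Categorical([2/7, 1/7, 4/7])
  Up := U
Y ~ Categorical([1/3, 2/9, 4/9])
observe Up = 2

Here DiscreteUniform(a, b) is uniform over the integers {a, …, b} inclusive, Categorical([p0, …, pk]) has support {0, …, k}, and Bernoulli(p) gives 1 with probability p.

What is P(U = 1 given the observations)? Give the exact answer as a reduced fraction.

Enumerate traces; 72 have nonzero weight after conditioning:
  (Z=1, V=0, X=2, W=2, U=2, Y=0) weight 1/84
  (Z=1, V=0, X=2, W=2, U=2, Y=1) weight 1/126
  (Z=1, V=0, X=2, W=2, U=2, Y=2) weight 1/63
  (Z=1, V=0, X=2, W=3, U=1, Y=0) weight 1/144
  (Z=1, V=0, X=2, W=3, U=1, Y=1) weight 1/216
  (Z=1, V=0, X=2, W=3, U=1, Y=2) weight 1/108
  (Z=1, V=0, X=3, W=2, U=2, Y=0) weight 1/84
  (Z=1, V=0, X=3, W=2, U=2, Y=1) weight 1/126
  … 64 more
Group by U:
  weight(U=1) = 1/6
  weight(U=2) = 2/7
Total weight = 1/6 + 2/7 = 19/42
P(U=1 | obs) = 1/6 / 19/42 = 7/19
P(U=2 | obs) = 2/7 / 19/42 = 12/19

P(U = 1 | obs) = 7/19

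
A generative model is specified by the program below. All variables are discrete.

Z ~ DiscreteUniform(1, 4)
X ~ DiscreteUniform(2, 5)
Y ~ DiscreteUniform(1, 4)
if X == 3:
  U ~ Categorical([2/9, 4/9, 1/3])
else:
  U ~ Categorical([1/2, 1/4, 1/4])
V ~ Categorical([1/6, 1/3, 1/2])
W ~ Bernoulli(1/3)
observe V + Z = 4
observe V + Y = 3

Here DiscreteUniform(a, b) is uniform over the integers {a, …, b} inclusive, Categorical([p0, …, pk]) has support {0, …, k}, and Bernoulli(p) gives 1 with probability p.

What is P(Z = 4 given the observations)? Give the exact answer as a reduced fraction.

P(Z = 4 | obs) = 1/6

Enumerate traces; 72 have nonzero weight after conditioning:
  (Z=2, X=2, Y=1, U=0, V=2, W=0) weight 1/384
  (Z=2, X=2, Y=1, U=0, V=2, W=1) weight 1/768
  (Z=2, X=2, Y=1, U=1, V=2, W=0) weight 1/768
  (Z=2, X=2, Y=1, U=1, V=2, W=1) weight 1/1536
  (Z=2, X=2, Y=1, U=2, V=2, W=0) weight 1/768
  (Z=2, X=2, Y=1, U=2, V=2, W=1) weight 1/1536
  (Z=2, X=3, Y=1, U=0, V=2, W=0) weight 1/864
  (Z=2, X=3, Y=1, U=0, V=2, W=1) weight 1/1728
  (Z=3, X=2, Y=2, U=0, V=1, W=0) weight 1/576
  (Z=4, X=2, Y=3, U=0, V=0, W=0) weight 1/1152
  … 62 more
Group by Z:
  weight(Z=2) = 1/32
  weight(Z=3) = 1/48
  weight(Z=4) = 1/96
Total weight = 1/32 + 1/48 + 1/96 = 1/16
P(Z=2 | obs) = 1/32 / 1/16 = 1/2
P(Z=3 | obs) = 1/48 / 1/16 = 1/3
P(Z=4 | obs) = 1/96 / 1/16 = 1/6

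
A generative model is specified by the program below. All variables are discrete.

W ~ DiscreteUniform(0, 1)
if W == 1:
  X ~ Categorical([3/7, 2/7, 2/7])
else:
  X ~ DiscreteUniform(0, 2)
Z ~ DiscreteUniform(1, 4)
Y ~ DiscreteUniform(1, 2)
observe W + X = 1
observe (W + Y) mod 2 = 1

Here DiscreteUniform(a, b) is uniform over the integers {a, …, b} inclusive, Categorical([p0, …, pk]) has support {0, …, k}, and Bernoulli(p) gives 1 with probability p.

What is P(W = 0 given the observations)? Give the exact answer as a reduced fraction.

P(W = 0 | obs) = 7/16

Enumerate traces; 8 have nonzero weight after conditioning:
  (W=0, X=1, Z=1, Y=1) weight 1/48
  (W=0, X=1, Z=2, Y=1) weight 1/48
  (W=0, X=1, Z=3, Y=1) weight 1/48
  (W=0, X=1, Z=4, Y=1) weight 1/48
  (W=1, X=0, Z=1, Y=2) weight 3/112
  (W=1, X=0, Z=2, Y=2) weight 3/112
  (W=1, X=0, Z=3, Y=2) weight 3/112
  (W=1, X=0, Z=4, Y=2) weight 3/112
Group by W:
  weight(W=0) = 1/12
  weight(W=1) = 3/28
Total weight = 1/12 + 3/28 = 4/21
P(W=0 | obs) = 1/12 / 4/21 = 7/16
P(W=1 | obs) = 3/28 / 4/21 = 9/16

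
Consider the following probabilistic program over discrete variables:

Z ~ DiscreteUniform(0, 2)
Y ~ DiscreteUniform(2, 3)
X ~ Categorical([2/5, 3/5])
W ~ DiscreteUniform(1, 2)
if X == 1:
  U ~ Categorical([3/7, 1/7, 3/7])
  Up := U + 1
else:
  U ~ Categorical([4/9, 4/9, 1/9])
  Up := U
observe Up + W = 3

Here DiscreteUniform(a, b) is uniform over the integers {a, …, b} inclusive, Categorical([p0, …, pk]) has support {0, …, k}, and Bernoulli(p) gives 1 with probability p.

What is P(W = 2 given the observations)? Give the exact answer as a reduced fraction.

P(W = 2 | obs) = 137/178

Enumerate traces; 24 have nonzero weight after conditioning:
  (Z=0, Y=2, X=0, W=1, U=2) weight 1/270
  (Z=0, Y=2, X=0, W=2, U=1) weight 2/135
  (Z=0, Y=2, X=1, W=1, U=1) weight 1/140
  (Z=0, Y=2, X=1, W=2, U=0) weight 3/140
  (Z=0, Y=3, X=0, W=1, U=2) weight 1/270
  (Z=0, Y=3, X=0, W=2, U=1) weight 2/135
  (Z=0, Y=3, X=1, W=1, U=1) weight 1/140
  (Z=0, Y=3, X=1, W=2, U=0) weight 3/140
  … 16 more
Group by W:
  weight(W=1) = 41/630
  weight(W=2) = 137/630
Total weight = 41/630 + 137/630 = 89/315
P(W=1 | obs) = 41/630 / 89/315 = 41/178
P(W=2 | obs) = 137/630 / 89/315 = 137/178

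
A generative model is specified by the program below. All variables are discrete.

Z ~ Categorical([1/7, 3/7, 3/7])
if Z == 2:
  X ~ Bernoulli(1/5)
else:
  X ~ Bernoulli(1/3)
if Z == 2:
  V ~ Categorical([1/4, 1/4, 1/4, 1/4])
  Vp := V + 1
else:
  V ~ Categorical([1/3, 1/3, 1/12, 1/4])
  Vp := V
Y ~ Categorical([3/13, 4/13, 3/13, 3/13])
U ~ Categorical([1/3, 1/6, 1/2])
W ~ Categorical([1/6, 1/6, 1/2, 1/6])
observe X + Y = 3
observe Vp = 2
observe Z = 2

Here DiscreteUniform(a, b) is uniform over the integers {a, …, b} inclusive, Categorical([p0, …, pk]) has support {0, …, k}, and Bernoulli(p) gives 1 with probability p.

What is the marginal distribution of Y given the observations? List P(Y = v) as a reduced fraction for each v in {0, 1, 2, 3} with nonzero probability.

Enumerate traces; 24 have nonzero weight after conditioning:
  (Z=2, X=0, V=1, Y=3, U=0, W=0) weight 1/910
  (Z=2, X=0, V=1, Y=3, U=0, W=1) weight 1/910
  (Z=2, X=0, V=1, Y=3, U=0, W=2) weight 3/910
  (Z=2, X=0, V=1, Y=3, U=0, W=3) weight 1/910
  (Z=2, X=0, V=1, Y=3, U=1, W=0) weight 1/1820
  (Z=2, X=0, V=1, Y=3, U=1, W=1) weight 1/1820
  (Z=2, X=0, V=1, Y=3, U=1, W=2) weight 3/1820
  (Z=2, X=0, V=1, Y=3, U=1, W=3) weight 1/1820
  (Z=2, X=1, V=1, Y=2, U=0, W=0) weight 1/3640
  … 15 more
Group by Y:
  weight(Y=2) = 9/1820
  weight(Y=3) = 9/455
Total weight = 9/1820 + 9/455 = 9/364
P(Y=2 | obs) = 9/1820 / 9/364 = 1/5
P(Y=3 | obs) = 9/455 / 9/364 = 4/5

P(Y=2) = 1/5, P(Y=3) = 4/5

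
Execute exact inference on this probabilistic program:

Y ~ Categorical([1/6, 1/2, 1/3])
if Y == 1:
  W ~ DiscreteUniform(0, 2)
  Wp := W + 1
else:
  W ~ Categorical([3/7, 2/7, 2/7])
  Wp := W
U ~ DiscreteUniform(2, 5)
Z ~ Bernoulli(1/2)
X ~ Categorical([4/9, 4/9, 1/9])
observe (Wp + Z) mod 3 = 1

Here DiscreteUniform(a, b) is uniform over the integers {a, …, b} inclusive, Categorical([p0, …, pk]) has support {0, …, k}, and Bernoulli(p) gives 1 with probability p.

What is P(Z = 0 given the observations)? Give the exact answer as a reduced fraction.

P(Z = 0 | obs) = 13/29

Enumerate traces; 72 have nonzero weight after conditioning:
  (Y=0, W=0, U=2, Z=1, X=0) weight 1/252
  (Y=0, W=0, U=2, Z=1, X=1) weight 1/252
  (Y=0, W=0, U=2, Z=1, X=2) weight 1/1008
  (Y=0, W=0, U=3, Z=1, X=0) weight 1/252
  (Y=0, W=0, U=3, Z=1, X=1) weight 1/252
  (Y=0, W=0, U=3, Z=1, X=2) weight 1/1008
  (Y=0, W=0, U=4, Z=1, X=0) weight 1/252
  (Y=0, W=0, U=4, Z=1, X=1) weight 1/252
  (Y=0, W=1, U=2, Z=0, X=0) weight 1/378
  … 63 more
Group by Z:
  weight(Z=0) = 13/84
  weight(Z=1) = 4/21
Total weight = 13/84 + 4/21 = 29/84
P(Z=0 | obs) = 13/84 / 29/84 = 13/29
P(Z=1 | obs) = 4/21 / 29/84 = 16/29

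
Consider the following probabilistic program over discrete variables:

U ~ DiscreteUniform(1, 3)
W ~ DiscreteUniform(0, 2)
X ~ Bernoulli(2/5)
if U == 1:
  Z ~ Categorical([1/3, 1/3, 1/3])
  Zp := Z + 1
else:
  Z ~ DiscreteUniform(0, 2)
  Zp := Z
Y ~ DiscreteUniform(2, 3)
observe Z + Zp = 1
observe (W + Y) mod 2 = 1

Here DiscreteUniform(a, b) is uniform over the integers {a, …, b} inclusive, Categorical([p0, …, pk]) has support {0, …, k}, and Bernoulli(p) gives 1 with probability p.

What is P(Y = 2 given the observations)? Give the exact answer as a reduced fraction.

Enumerate traces; 6 have nonzero weight after conditioning:
  (U=1, W=0, X=0, Z=0, Y=3) weight 1/90
  (U=1, W=0, X=1, Z=0, Y=3) weight 1/135
  (U=1, W=1, X=0, Z=0, Y=2) weight 1/90
  (U=1, W=1, X=1, Z=0, Y=2) weight 1/135
  (U=1, W=2, X=0, Z=0, Y=3) weight 1/90
  (U=1, W=2, X=1, Z=0, Y=3) weight 1/135
Group by Y:
  weight(Y=2) = 1/54
  weight(Y=3) = 1/27
Total weight = 1/54 + 1/27 = 1/18
P(Y=2 | obs) = 1/54 / 1/18 = 1/3
P(Y=3 | obs) = 1/27 / 1/18 = 2/3

P(Y = 2 | obs) = 1/3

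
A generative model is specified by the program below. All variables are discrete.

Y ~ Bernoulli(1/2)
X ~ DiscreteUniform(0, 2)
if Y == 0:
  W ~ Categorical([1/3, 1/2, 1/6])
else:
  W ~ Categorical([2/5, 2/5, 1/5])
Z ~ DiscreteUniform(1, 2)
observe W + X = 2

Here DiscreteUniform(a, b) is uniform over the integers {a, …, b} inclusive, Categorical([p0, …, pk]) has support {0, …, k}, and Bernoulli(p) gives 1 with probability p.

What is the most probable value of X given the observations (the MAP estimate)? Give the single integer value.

Enumerate traces; 12 have nonzero weight after conditioning:
  (Y=0, X=0, W=2, Z=1) weight 1/72
  (Y=0, X=0, W=2, Z=2) weight 1/72
  (Y=0, X=1, W=1, Z=1) weight 1/24
  (Y=0, X=1, W=1, Z=2) weight 1/24
  (Y=0, X=2, W=0, Z=1) weight 1/36
  (Y=0, X=2, W=0, Z=2) weight 1/36
  (Y=1, X=0, W=2, Z=1) weight 1/60
  (Y=1, X=0, W=2, Z=2) weight 1/60
  … 4 more
Group by X:
  weight(X=0) = 11/180
  weight(X=1) = 3/20
  weight(X=2) = 11/90
Total weight = 11/180 + 3/20 + 11/90 = 1/3
P(X=0 | obs) = 11/180 / 1/3 = 11/60
P(X=1 | obs) = 3/20 / 1/3 = 9/20
P(X=2 | obs) = 11/90 / 1/3 = 11/30
argmax = 1

argmax_v P(X = v | obs) = 1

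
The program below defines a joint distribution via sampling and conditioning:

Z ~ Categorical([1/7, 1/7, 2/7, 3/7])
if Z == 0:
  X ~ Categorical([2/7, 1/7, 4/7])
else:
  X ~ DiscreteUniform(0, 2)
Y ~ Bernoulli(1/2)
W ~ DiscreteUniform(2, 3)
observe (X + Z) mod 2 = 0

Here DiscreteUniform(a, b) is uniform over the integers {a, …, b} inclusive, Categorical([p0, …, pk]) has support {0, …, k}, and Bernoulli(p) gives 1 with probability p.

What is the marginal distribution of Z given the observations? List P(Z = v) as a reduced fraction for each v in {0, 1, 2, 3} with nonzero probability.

P(Z=0) = 9/37, P(Z=1) = 7/74, P(Z=2) = 14/37, P(Z=3) = 21/74

Enumerate traces; 24 have nonzero weight after conditioning:
  (Z=0, X=0, Y=0, W=2) weight 1/98
  (Z=0, X=0, Y=0, W=3) weight 1/98
  (Z=0, X=0, Y=1, W=2) weight 1/98
  (Z=0, X=0, Y=1, W=3) weight 1/98
  (Z=0, X=2, Y=0, W=2) weight 1/49
  (Z=0, X=2, Y=0, W=3) weight 1/49
  (Z=0, X=2, Y=1, W=2) weight 1/49
  (Z=0, X=2, Y=1, W=3) weight 1/49
  (Z=1, X=1, Y=0, W=2) weight 1/84
  (Z=2, X=0, Y=0, W=2) weight 1/42
  … 14 more
Group by Z:
  weight(Z=0) = 6/49
  weight(Z=1) = 1/21
  weight(Z=2) = 4/21
  weight(Z=3) = 1/7
Total weight = 6/49 + 1/21 + 4/21 + 1/7 = 74/147
P(Z=0 | obs) = 6/49 / 74/147 = 9/37
P(Z=1 | obs) = 1/21 / 74/147 = 7/74
P(Z=2 | obs) = 4/21 / 74/147 = 14/37
P(Z=3 | obs) = 1/7 / 74/147 = 21/74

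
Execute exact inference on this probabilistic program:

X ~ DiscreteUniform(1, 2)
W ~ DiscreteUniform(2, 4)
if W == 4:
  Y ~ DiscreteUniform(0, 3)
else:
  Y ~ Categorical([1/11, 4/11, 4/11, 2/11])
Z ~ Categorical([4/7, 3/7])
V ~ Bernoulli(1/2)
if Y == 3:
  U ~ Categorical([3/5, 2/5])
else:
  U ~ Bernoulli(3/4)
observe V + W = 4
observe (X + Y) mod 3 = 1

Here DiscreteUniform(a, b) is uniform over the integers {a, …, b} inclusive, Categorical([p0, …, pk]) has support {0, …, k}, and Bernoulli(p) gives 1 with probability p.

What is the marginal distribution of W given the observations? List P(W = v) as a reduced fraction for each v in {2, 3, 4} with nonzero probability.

P(W=3) = 28/61, P(W=4) = 33/61

Enumerate traces; 24 have nonzero weight after conditioning:
  (X=1, W=3, Y=0, Z=0, V=1, U=0) weight 1/924
  (X=1, W=3, Y=0, Z=0, V=1, U=1) weight 1/308
  (X=1, W=3, Y=0, Z=1, V=1, U=0) weight 1/1232
  (X=1, W=3, Y=0, Z=1, V=1, U=1) weight 3/1232
  (X=1, W=3, Y=3, Z=0, V=1, U=0) weight 2/385
  (X=1, W=3, Y=3, Z=0, V=1, U=1) weight 4/1155
  (X=1, W=3, Y=3, Z=1, V=1, U=0) weight 3/770
  (X=1, W=3, Y=3, Z=1, V=1, U=1) weight 1/385
  (X=1, W=4, Y=0, Z=0, V=0, U=0) weight 1/336
  … 15 more
Group by W:
  weight(W=3) = 7/132
  weight(W=4) = 1/16
Total weight = 7/132 + 1/16 = 61/528
P(W=3 | obs) = 7/132 / 61/528 = 28/61
P(W=4 | obs) = 1/16 / 61/528 = 33/61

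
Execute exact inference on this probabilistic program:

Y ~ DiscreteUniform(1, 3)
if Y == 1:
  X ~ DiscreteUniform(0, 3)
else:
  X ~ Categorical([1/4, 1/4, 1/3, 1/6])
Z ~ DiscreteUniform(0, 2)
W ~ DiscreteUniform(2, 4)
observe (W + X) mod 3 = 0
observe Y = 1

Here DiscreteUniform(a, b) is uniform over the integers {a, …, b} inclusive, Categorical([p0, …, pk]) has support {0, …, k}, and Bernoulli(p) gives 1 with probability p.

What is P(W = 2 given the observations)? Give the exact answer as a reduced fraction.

P(W = 2 | obs) = 1/4

Enumerate traces; 12 have nonzero weight after conditioning:
  (Y=1, X=0, Z=0, W=3) weight 1/108
  (Y=1, X=0, Z=1, W=3) weight 1/108
  (Y=1, X=0, Z=2, W=3) weight 1/108
  (Y=1, X=1, Z=0, W=2) weight 1/108
  (Y=1, X=1, Z=1, W=2) weight 1/108
  (Y=1, X=1, Z=2, W=2) weight 1/108
  (Y=1, X=2, Z=0, W=4) weight 1/108
  (Y=1, X=2, Z=1, W=4) weight 1/108
  … 4 more
Group by W:
  weight(W=2) = 1/36
  weight(W=3) = 1/18
  weight(W=4) = 1/36
Total weight = 1/36 + 1/18 + 1/36 = 1/9
P(W=2 | obs) = 1/36 / 1/9 = 1/4
P(W=3 | obs) = 1/18 / 1/9 = 1/2
P(W=4 | obs) = 1/36 / 1/9 = 1/4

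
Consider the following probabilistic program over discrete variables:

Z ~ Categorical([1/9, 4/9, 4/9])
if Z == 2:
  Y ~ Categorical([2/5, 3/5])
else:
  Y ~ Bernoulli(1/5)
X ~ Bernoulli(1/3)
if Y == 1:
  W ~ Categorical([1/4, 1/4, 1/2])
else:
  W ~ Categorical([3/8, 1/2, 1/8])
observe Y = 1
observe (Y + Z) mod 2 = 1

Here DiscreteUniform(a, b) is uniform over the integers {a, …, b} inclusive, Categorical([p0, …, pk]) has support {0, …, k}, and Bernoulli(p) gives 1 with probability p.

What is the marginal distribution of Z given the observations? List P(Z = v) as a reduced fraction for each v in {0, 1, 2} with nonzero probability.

P(Z=0) = 1/13, P(Z=2) = 12/13

Enumerate traces; 12 have nonzero weight after conditioning:
  (Z=0, Y=1, X=0, W=0) weight 1/270
  (Z=0, Y=1, X=0, W=1) weight 1/270
  (Z=0, Y=1, X=0, W=2) weight 1/135
  (Z=0, Y=1, X=1, W=0) weight 1/540
  (Z=0, Y=1, X=1, W=1) weight 1/540
  (Z=0, Y=1, X=1, W=2) weight 1/270
  (Z=2, Y=1, X=0, W=0) weight 2/45
  (Z=2, Y=1, X=0, W=1) weight 2/45
  … 4 more
Group by Z:
  weight(Z=0) = 1/45
  weight(Z=2) = 4/15
Total weight = 1/45 + 4/15 = 13/45
P(Z=0 | obs) = 1/45 / 13/45 = 1/13
P(Z=2 | obs) = 4/15 / 13/45 = 12/13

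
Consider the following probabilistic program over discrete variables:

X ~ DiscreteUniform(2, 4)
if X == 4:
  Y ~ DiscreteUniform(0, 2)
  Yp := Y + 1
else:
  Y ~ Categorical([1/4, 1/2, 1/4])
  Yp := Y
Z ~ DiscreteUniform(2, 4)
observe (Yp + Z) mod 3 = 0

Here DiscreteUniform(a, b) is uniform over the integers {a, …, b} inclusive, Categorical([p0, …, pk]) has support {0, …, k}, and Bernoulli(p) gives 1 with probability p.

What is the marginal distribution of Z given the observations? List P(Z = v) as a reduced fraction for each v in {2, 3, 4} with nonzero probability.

Enumerate traces; 9 have nonzero weight after conditioning:
  (X=2, Y=0, Z=3) weight 1/36
  (X=2, Y=1, Z=2) weight 1/18
  (X=2, Y=2, Z=4) weight 1/36
  (X=3, Y=0, Z=3) weight 1/36
  (X=3, Y=1, Z=2) weight 1/18
  (X=3, Y=2, Z=4) weight 1/36
  (X=4, Y=0, Z=2) weight 1/27
  (X=4, Y=1, Z=4) weight 1/27
  … 1 more
Group by Z:
  weight(Z=2) = 4/27
  weight(Z=3) = 5/54
  weight(Z=4) = 5/54
Total weight = 4/27 + 5/54 + 5/54 = 1/3
P(Z=2 | obs) = 4/27 / 1/3 = 4/9
P(Z=3 | obs) = 5/54 / 1/3 = 5/18
P(Z=4 | obs) = 5/54 / 1/3 = 5/18

P(Z=2) = 4/9, P(Z=3) = 5/18, P(Z=4) = 5/18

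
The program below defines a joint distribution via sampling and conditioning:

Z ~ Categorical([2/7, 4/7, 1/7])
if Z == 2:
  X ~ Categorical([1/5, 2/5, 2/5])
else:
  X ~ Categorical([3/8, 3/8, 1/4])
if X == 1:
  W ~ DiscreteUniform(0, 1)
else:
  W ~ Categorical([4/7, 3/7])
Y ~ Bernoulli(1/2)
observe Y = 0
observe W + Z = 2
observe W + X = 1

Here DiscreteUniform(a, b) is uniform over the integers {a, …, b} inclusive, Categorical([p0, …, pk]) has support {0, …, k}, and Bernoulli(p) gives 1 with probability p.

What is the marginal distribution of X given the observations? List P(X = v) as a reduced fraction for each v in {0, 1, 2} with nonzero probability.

Enumerate traces; 2 have nonzero weight after conditioning:
  (Z=1, X=0, W=1, Y=0) weight 9/196
  (Z=2, X=1, W=0, Y=0) weight 1/70
Group by X:
  weight(X=0) = 9/196
  weight(X=1) = 1/70
Total weight = 9/196 + 1/70 = 59/980
P(X=0 | obs) = 9/196 / 59/980 = 45/59
P(X=1 | obs) = 1/70 / 59/980 = 14/59

P(X=0) = 45/59, P(X=1) = 14/59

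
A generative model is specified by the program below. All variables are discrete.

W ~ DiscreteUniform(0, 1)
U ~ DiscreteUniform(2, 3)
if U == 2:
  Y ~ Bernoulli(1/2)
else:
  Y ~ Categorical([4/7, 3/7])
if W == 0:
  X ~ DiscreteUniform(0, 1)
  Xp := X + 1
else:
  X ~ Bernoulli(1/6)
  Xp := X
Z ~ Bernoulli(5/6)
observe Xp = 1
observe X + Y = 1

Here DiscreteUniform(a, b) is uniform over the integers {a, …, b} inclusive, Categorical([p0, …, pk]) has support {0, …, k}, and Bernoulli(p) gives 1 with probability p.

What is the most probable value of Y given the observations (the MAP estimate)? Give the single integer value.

Enumerate traces; 8 have nonzero weight after conditioning:
  (W=0, U=2, Y=1, X=0, Z=0) weight 1/96
  (W=0, U=2, Y=1, X=0, Z=1) weight 5/96
  (W=0, U=3, Y=1, X=0, Z=0) weight 1/112
  (W=0, U=3, Y=1, X=0, Z=1) weight 5/112
  (W=1, U=2, Y=0, X=1, Z=0) weight 1/288
  (W=1, U=2, Y=0, X=1, Z=1) weight 5/288
  (W=1, U=3, Y=0, X=1, Z=0) weight 1/252
  (W=1, U=3, Y=0, X=1, Z=1) weight 5/252
Group by Y:
  weight(Y=0) = 5/112
  weight(Y=1) = 13/112
Total weight = 5/112 + 13/112 = 9/56
P(Y=0 | obs) = 5/112 / 9/56 = 5/18
P(Y=1 | obs) = 13/112 / 9/56 = 13/18
argmax = 1

argmax_v P(Y = v | obs) = 1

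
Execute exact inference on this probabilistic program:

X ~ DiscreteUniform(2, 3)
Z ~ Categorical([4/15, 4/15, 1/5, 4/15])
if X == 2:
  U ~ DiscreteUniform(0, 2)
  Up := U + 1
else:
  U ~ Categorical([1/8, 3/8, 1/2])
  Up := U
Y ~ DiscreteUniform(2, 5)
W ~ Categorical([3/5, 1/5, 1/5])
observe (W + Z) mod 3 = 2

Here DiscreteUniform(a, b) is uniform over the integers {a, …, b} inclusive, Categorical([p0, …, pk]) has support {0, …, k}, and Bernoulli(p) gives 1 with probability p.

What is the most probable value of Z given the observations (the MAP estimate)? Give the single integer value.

Enumerate traces; 96 have nonzero weight after conditioning:
  (X=2, Z=0, U=0, Y=2, W=2) weight 1/450
  (X=2, Z=0, U=0, Y=3, W=2) weight 1/450
  (X=2, Z=0, U=0, Y=4, W=2) weight 1/450
  (X=2, Z=0, U=0, Y=5, W=2) weight 1/450
  (X=2, Z=0, U=1, Y=2, W=2) weight 1/450
  (X=2, Z=0, U=1, Y=3, W=2) weight 1/450
  (X=2, Z=0, U=1, Y=4, W=2) weight 1/450
  (X=2, Z=0, U=1, Y=5, W=2) weight 1/450
  (X=2, Z=1, U=0, Y=2, W=1) weight 1/450
  (X=2, Z=2, U=0, Y=2, W=0) weight 1/200
  … 86 more
Group by Z:
  weight(Z=0) = 4/75
  weight(Z=1) = 4/75
  weight(Z=2) = 3/25
  weight(Z=3) = 4/75
Total weight = 4/75 + 4/75 + 3/25 + 4/75 = 7/25
P(Z=0 | obs) = 4/75 / 7/25 = 4/21
P(Z=1 | obs) = 4/75 / 7/25 = 4/21
P(Z=2 | obs) = 3/25 / 7/25 = 3/7
P(Z=3 | obs) = 4/75 / 7/25 = 4/21
argmax = 2

argmax_v P(Z = v | obs) = 2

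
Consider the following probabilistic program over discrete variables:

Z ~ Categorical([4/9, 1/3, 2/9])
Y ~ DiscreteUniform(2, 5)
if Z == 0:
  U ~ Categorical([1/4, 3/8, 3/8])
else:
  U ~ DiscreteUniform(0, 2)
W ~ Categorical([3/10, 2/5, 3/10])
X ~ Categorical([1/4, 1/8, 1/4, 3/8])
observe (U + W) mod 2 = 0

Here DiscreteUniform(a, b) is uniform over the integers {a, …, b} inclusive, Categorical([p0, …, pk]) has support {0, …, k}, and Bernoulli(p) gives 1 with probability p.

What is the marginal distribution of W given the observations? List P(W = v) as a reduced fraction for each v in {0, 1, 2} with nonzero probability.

Enumerate traces; 240 have nonzero weight after conditioning:
  (Z=0, Y=2, U=0, W=0, X=0) weight 1/480
  (Z=0, Y=2, U=0, W=0, X=1) weight 1/960
  (Z=0, Y=2, U=0, W=0, X=2) weight 1/480
  (Z=0, Y=2, U=0, W=0, X=3) weight 1/320
  (Z=0, Y=2, U=0, W=2, X=0) weight 1/480
  (Z=0, Y=2, U=0, W=2, X=1) weight 1/960
  (Z=0, Y=2, U=0, W=2, X=2) weight 1/480
  (Z=0, Y=2, U=0, W=2, X=3) weight 1/320
  (Z=0, Y=2, U=1, W=1, X=0) weight 1/240
  … 231 more
Group by W:
  weight(W=0) = 7/36
  weight(W=1) = 19/135
  weight(W=2) = 7/36
Total weight = 7/36 + 19/135 + 7/36 = 143/270
P(W=0 | obs) = 7/36 / 143/270 = 105/286
P(W=1 | obs) = 19/135 / 143/270 = 38/143
P(W=2 | obs) = 7/36 / 143/270 = 105/286

P(W=0) = 105/286, P(W=1) = 38/143, P(W=2) = 105/286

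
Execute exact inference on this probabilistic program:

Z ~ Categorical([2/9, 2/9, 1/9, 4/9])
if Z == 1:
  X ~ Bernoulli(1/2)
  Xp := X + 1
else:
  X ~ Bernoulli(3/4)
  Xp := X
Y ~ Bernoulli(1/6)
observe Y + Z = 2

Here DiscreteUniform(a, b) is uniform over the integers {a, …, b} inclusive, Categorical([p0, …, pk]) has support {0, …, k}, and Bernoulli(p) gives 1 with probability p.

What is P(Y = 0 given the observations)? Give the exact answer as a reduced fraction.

Enumerate traces; 4 have nonzero weight after conditioning:
  (Z=1, X=0, Y=1) weight 1/54
  (Z=1, X=1, Y=1) weight 1/54
  (Z=2, X=0, Y=0) weight 5/216
  (Z=2, X=1, Y=0) weight 5/72
Group by Y:
  weight(Y=0) = 5/54
  weight(Y=1) = 1/27
Total weight = 5/54 + 1/27 = 7/54
P(Y=0 | obs) = 5/54 / 7/54 = 5/7
P(Y=1 | obs) = 1/27 / 7/54 = 2/7

P(Y = 0 | obs) = 5/7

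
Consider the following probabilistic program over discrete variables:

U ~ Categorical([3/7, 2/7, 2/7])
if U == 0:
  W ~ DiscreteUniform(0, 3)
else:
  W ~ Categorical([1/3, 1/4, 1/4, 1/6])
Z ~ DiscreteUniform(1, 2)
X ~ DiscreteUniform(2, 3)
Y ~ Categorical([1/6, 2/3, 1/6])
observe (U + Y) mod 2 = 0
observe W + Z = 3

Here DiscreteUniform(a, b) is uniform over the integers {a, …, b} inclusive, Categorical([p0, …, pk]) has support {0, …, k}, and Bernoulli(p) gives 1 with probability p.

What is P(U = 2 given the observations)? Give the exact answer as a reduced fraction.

Enumerate traces; 20 have nonzero weight after conditioning:
  (U=0, W=1, Z=2, X=2, Y=0) weight 1/224
  (U=0, W=1, Z=2, X=2, Y=2) weight 1/224
  (U=0, W=1, Z=2, X=3, Y=0) weight 1/224
  (U=0, W=1, Z=2, X=3, Y=2) weight 1/224
  (U=0, W=2, Z=1, X=2, Y=0) weight 1/224
  (U=0, W=2, Z=1, X=2, Y=2) weight 1/224
  (U=0, W=2, Z=1, X=3, Y=0) weight 1/224
  (U=0, W=2, Z=1, X=3, Y=2) weight 1/224
  (U=1, W=1, Z=2, X=2, Y=1) weight 1/84
  (U=2, W=1, Z=2, X=2, Y=0) weight 1/336
  … 10 more
Group by U:
  weight(U=0) = 1/28
  weight(U=1) = 1/21
  weight(U=2) = 1/42
Total weight = 1/28 + 1/21 + 1/42 = 3/28
P(U=0 | obs) = 1/28 / 3/28 = 1/3
P(U=1 | obs) = 1/21 / 3/28 = 4/9
P(U=2 | obs) = 1/42 / 3/28 = 2/9

P(U = 2 | obs) = 2/9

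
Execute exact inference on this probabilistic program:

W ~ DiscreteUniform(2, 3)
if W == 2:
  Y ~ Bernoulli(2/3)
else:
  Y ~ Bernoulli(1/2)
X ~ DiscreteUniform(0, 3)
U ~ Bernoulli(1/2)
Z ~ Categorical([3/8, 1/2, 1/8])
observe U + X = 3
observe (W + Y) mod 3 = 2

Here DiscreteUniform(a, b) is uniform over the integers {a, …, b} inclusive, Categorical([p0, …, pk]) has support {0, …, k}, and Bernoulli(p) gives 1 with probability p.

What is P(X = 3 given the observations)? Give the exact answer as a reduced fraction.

P(X = 3 | obs) = 1/2

Enumerate traces; 6 have nonzero weight after conditioning:
  (W=2, Y=0, X=2, U=1, Z=0) weight 1/128
  (W=2, Y=0, X=2, U=1, Z=1) weight 1/96
  (W=2, Y=0, X=2, U=1, Z=2) weight 1/384
  (W=2, Y=0, X=3, U=0, Z=0) weight 1/128
  (W=2, Y=0, X=3, U=0, Z=1) weight 1/96
  (W=2, Y=0, X=3, U=0, Z=2) weight 1/384
Group by X:
  weight(X=2) = 1/48
  weight(X=3) = 1/48
Total weight = 1/48 + 1/48 = 1/24
P(X=2 | obs) = 1/48 / 1/24 = 1/2
P(X=3 | obs) = 1/48 / 1/24 = 1/2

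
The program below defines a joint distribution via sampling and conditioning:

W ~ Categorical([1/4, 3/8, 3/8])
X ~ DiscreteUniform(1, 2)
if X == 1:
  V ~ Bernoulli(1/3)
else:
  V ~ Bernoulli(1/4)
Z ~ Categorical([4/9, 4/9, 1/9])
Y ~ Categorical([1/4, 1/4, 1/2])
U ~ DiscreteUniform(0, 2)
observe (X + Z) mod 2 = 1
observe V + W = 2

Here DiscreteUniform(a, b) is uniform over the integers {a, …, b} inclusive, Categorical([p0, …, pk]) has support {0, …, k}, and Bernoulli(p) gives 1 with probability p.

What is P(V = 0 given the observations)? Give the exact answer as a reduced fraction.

Enumerate traces; 54 have nonzero weight after conditioning:
  (W=1, X=1, V=1, Z=0, Y=0, U=0) weight 1/432
  (W=1, X=1, V=1, Z=0, Y=0, U=1) weight 1/432
  (W=1, X=1, V=1, Z=0, Y=0, U=2) weight 1/432
  (W=1, X=1, V=1, Z=0, Y=1, U=0) weight 1/432
  (W=1, X=1, V=1, Z=0, Y=1, U=1) weight 1/432
  (W=1, X=1, V=1, Z=0, Y=1, U=2) weight 1/432
  (W=1, X=1, V=1, Z=0, Y=2, U=0) weight 1/216
  (W=1, X=1, V=1, Z=0, Y=2, U=1) weight 1/216
  (W=2, X=1, V=0, Z=0, Y=0, U=0) weight 1/216
  … 45 more
Group by V:
  weight(V=0) = 19/144
  weight(V=1) = 1/18
Total weight = 19/144 + 1/18 = 3/16
P(V=0 | obs) = 19/144 / 3/16 = 19/27
P(V=1 | obs) = 1/18 / 3/16 = 8/27

P(V = 0 | obs) = 19/27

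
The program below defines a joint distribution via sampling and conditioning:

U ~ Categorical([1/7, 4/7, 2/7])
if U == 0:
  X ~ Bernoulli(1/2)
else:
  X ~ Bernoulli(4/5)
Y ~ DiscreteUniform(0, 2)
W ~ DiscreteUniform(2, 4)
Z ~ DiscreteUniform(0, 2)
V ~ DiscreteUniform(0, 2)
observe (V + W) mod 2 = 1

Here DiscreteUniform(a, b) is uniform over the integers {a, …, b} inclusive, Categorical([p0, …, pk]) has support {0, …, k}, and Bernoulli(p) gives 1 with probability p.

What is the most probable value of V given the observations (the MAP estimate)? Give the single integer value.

argmax_v P(V = v | obs) = 1

Enumerate traces; 216 have nonzero weight after conditioning:
  (U=0, X=0, Y=0, W=2, Z=0, V=1) weight 1/1134
  (U=0, X=0, Y=0, W=2, Z=1, V=1) weight 1/1134
  (U=0, X=0, Y=0, W=2, Z=2, V=1) weight 1/1134
  (U=0, X=0, Y=0, W=3, Z=0, V=0) weight 1/1134
  (U=0, X=0, Y=0, W=3, Z=0, V=2) weight 1/1134
  (U=0, X=0, Y=0, W=3, Z=1, V=0) weight 1/1134
  (U=0, X=0, Y=0, W=3, Z=1, V=2) weight 1/1134
  (U=0, X=0, Y=0, W=3, Z=2, V=0) weight 1/1134
  … 208 more
Group by V:
  weight(V=0) = 1/9
  weight(V=1) = 2/9
  weight(V=2) = 1/9
Total weight = 1/9 + 2/9 + 1/9 = 4/9
P(V=0 | obs) = 1/9 / 4/9 = 1/4
P(V=1 | obs) = 2/9 / 4/9 = 1/2
P(V=2 | obs) = 1/9 / 4/9 = 1/4
argmax = 1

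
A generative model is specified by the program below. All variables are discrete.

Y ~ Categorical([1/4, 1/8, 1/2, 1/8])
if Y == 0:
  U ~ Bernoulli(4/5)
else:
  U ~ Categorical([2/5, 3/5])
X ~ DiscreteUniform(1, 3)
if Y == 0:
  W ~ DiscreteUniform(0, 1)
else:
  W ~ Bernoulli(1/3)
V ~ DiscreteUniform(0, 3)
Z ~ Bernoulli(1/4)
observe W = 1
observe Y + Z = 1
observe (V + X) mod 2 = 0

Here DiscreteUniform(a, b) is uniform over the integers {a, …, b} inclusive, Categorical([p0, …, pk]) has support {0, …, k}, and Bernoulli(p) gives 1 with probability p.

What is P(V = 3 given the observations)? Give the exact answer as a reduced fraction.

Enumerate traces; 24 have nonzero weight after conditioning:
  (Y=0, U=0, X=1, W=1, V=1, Z=1) weight 1/1920
  (Y=0, U=0, X=1, W=1, V=3, Z=1) weight 1/1920
  (Y=0, U=0, X=2, W=1, V=0, Z=1) weight 1/1920
  (Y=0, U=0, X=2, W=1, V=2, Z=1) weight 1/1920
  (Y=0, U=0, X=3, W=1, V=1, Z=1) weight 1/1920
  (Y=0, U=0, X=3, W=1, V=3, Z=1) weight 1/1920
  (Y=0, U=1, X=1, W=1, V=1, Z=1) weight 1/480
  (Y=0, U=1, X=1, W=1, V=3, Z=1) weight 1/480
  … 16 more
Group by V:
  weight(V=0) = 1/192
  weight(V=1) = 1/96
  weight(V=2) = 1/192
  weight(V=3) = 1/96
Total weight = 1/192 + 1/96 + 1/192 + 1/96 = 1/32
P(V=0 | obs) = 1/192 / 1/32 = 1/6
P(V=1 | obs) = 1/96 / 1/32 = 1/3
P(V=2 | obs) = 1/192 / 1/32 = 1/6
P(V=3 | obs) = 1/96 / 1/32 = 1/3

P(V = 3 | obs) = 1/3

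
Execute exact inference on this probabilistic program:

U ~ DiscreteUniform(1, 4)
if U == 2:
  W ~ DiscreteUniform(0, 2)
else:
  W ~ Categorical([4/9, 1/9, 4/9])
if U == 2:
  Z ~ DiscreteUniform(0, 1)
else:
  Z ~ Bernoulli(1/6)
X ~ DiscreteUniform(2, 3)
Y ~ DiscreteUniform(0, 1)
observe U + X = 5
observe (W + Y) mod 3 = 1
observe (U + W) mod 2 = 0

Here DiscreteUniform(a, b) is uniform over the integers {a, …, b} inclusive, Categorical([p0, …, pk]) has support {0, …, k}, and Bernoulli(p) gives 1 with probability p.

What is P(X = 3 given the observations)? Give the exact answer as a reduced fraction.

Enumerate traces; 4 have nonzero weight after conditioning:
  (U=2, W=0, Z=0, X=3, Y=1) weight 1/96
  (U=2, W=0, Z=1, X=3, Y=1) weight 1/96
  (U=3, W=1, Z=0, X=2, Y=0) weight 5/864
  (U=3, W=1, Z=1, X=2, Y=0) weight 1/864
Group by X:
  weight(X=2) = 1/144
  weight(X=3) = 1/48
Total weight = 1/144 + 1/48 = 1/36
P(X=2 | obs) = 1/144 / 1/36 = 1/4
P(X=3 | obs) = 1/48 / 1/36 = 3/4

P(X = 3 | obs) = 3/4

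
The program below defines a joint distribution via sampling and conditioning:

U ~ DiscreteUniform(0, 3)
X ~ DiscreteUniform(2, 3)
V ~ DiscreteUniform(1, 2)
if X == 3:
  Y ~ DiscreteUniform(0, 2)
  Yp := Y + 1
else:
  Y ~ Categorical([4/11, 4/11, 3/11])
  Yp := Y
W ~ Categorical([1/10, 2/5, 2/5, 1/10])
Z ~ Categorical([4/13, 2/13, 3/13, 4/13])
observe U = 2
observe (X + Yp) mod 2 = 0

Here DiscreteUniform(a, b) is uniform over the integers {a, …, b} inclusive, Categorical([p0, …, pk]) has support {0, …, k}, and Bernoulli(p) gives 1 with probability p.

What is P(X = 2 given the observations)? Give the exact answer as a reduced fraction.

P(X = 2 | obs) = 21/43

Enumerate traces; 128 have nonzero weight after conditioning:
  (U=2, X=2, V=1, Y=0, W=0, Z=0) weight 1/1430
  (U=2, X=2, V=1, Y=0, W=0, Z=1) weight 1/2860
  (U=2, X=2, V=1, Y=0, W=0, Z=2) weight 3/5720
  (U=2, X=2, V=1, Y=0, W=0, Z=3) weight 1/1430
  (U=2, X=2, V=1, Y=0, W=1, Z=0) weight 2/715
  (U=2, X=2, V=1, Y=0, W=1, Z=1) weight 1/715
  (U=2, X=2, V=1, Y=0, W=1, Z=2) weight 3/1430
  (U=2, X=2, V=1, Y=0, W=1, Z=3) weight 2/715
  (U=2, X=3, V=1, Y=0, W=0, Z=0) weight 1/1560
  … 119 more
Group by X:
  weight(X=2) = 7/88
  weight(X=3) = 1/12
Total weight = 7/88 + 1/12 = 43/264
P(X=2 | obs) = 7/88 / 43/264 = 21/43
P(X=3 | obs) = 1/12 / 43/264 = 22/43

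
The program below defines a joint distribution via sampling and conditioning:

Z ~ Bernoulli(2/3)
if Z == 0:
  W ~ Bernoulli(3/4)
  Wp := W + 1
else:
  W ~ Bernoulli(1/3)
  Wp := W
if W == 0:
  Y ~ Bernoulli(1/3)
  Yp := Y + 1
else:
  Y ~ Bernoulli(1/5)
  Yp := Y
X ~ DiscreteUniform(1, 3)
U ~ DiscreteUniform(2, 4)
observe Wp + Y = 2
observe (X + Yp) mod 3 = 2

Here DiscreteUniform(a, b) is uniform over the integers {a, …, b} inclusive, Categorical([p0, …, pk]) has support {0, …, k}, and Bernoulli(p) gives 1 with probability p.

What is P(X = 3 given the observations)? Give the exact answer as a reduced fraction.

Enumerate traces; 9 have nonzero weight after conditioning:
  (Z=0, W=0, Y=1, X=3, U=2) weight 1/324
  (Z=0, W=0, Y=1, X=3, U=3) weight 1/324
  (Z=0, W=0, Y=1, X=3, U=4) weight 1/324
  (Z=0, W=1, Y=0, X=2, U=2) weight 1/45
  (Z=0, W=1, Y=0, X=2, U=3) weight 1/45
  (Z=0, W=1, Y=0, X=2, U=4) weight 1/45
  (Z=1, W=1, Y=1, X=1, U=2) weight 2/405
  (Z=1, W=1, Y=1, X=1, U=3) weight 2/405
  … 1 more
Group by X:
  weight(X=1) = 2/135
  weight(X=2) = 1/15
  weight(X=3) = 1/108
Total weight = 2/135 + 1/15 + 1/108 = 49/540
P(X=1 | obs) = 2/135 / 49/540 = 8/49
P(X=2 | obs) = 1/15 / 49/540 = 36/49
P(X=3 | obs) = 1/108 / 49/540 = 5/49

P(X = 3 | obs) = 5/49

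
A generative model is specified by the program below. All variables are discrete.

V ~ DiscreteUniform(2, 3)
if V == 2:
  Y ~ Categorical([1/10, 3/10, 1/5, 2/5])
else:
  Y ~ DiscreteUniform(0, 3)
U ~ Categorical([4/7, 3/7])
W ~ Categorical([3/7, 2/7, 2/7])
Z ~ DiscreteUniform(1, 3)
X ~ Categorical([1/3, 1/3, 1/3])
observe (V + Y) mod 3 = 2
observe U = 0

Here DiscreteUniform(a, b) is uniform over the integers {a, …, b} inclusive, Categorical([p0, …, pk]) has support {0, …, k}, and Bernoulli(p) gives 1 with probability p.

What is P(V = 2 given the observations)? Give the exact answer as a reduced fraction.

P(V = 2 | obs) = 2/3

Enumerate traces; 81 have nonzero weight after conditioning:
  (V=2, Y=0, U=0, W=0, Z=1, X=0) weight 1/735
  (V=2, Y=0, U=0, W=0, Z=1, X=1) weight 1/735
  (V=2, Y=0, U=0, W=0, Z=1, X=2) weight 1/735
  (V=2, Y=0, U=0, W=0, Z=2, X=0) weight 1/735
  (V=2, Y=0, U=0, W=0, Z=2, X=1) weight 1/735
  (V=2, Y=0, U=0, W=0, Z=2, X=2) weight 1/735
  (V=2, Y=0, U=0, W=0, Z=3, X=0) weight 1/735
  (V=2, Y=0, U=0, W=0, Z=3, X=1) weight 1/735
  (V=3, Y=2, U=0, W=0, Z=1, X=0) weight 1/294
  … 72 more
Group by V:
  weight(V=2) = 1/7
  weight(V=3) = 1/14
Total weight = 1/7 + 1/14 = 3/14
P(V=2 | obs) = 1/7 / 3/14 = 2/3
P(V=3 | obs) = 1/14 / 3/14 = 1/3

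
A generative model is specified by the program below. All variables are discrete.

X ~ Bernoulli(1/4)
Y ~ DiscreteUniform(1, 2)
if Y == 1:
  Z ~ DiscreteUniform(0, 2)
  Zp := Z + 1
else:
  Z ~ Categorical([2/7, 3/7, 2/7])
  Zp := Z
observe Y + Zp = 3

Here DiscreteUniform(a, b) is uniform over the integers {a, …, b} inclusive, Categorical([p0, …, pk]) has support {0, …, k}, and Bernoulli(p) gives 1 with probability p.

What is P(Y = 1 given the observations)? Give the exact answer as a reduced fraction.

Enumerate traces; 4 have nonzero weight after conditioning:
  (X=0, Y=1, Z=1) weight 1/8
  (X=0, Y=2, Z=1) weight 9/56
  (X=1, Y=1, Z=1) weight 1/24
  (X=1, Y=2, Z=1) weight 3/56
Group by Y:
  weight(Y=1) = 1/6
  weight(Y=2) = 3/14
Total weight = 1/6 + 3/14 = 8/21
P(Y=1 | obs) = 1/6 / 8/21 = 7/16
P(Y=2 | obs) = 3/14 / 8/21 = 9/16

P(Y = 1 | obs) = 7/16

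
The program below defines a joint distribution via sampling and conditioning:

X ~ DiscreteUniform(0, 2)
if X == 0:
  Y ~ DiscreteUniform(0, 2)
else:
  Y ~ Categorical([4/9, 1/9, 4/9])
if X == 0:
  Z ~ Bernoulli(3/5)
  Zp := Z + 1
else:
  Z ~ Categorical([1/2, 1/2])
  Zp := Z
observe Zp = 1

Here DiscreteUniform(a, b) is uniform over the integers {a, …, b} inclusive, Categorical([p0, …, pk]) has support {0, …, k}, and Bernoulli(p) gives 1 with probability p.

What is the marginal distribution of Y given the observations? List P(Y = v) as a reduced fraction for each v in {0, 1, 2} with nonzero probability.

P(Y=0) = 26/63, P(Y=1) = 11/63, P(Y=2) = 26/63

Enumerate traces; 9 have nonzero weight after conditioning:
  (X=0, Y=0, Z=0) weight 2/45
  (X=0, Y=1, Z=0) weight 2/45
  (X=0, Y=2, Z=0) weight 2/45
  (X=1, Y=0, Z=1) weight 2/27
  (X=1, Y=1, Z=1) weight 1/54
  (X=1, Y=2, Z=1) weight 2/27
  (X=2, Y=0, Z=1) weight 2/27
  (X=2, Y=1, Z=1) weight 1/54
  … 1 more
Group by Y:
  weight(Y=0) = 26/135
  weight(Y=1) = 11/135
  weight(Y=2) = 26/135
Total weight = 26/135 + 11/135 + 26/135 = 7/15
P(Y=0 | obs) = 26/135 / 7/15 = 26/63
P(Y=1 | obs) = 11/135 / 7/15 = 11/63
P(Y=2 | obs) = 26/135 / 7/15 = 26/63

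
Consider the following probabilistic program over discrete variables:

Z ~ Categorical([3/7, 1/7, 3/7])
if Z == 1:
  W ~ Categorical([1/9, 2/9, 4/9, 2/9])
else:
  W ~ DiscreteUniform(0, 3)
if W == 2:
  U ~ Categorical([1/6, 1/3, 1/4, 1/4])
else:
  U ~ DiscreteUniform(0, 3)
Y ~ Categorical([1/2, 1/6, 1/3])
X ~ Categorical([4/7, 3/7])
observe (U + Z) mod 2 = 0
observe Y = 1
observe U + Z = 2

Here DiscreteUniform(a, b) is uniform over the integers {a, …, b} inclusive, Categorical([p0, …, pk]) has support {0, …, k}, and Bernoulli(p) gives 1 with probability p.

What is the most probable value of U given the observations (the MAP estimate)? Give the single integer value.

argmax_v P(U = v | obs) = 2

Enumerate traces; 24 have nonzero weight after conditioning:
  (Z=0, W=0, U=2, Y=1, X=0) weight 1/392
  (Z=0, W=0, U=2, Y=1, X=1) weight 3/1568
  (Z=0, W=1, U=2, Y=1, X=0) weight 1/392
  (Z=0, W=1, U=2, Y=1, X=1) weight 3/1568
  (Z=0, W=2, U=2, Y=1, X=0) weight 1/392
  (Z=0, W=2, U=2, Y=1, X=1) weight 3/1568
  (Z=0, W=3, U=2, Y=1, X=0) weight 1/392
  (Z=0, W=3, U=2, Y=1, X=1) weight 3/1568
  (Z=1, W=0, U=1, Y=1, X=0) weight 1/2646
  (Z=2, W=0, U=0, Y=1, X=0) weight 1/392
  … 14 more
Group by U:
  weight(U=0) = 11/672
  weight(U=1) = 31/4536
  weight(U=2) = 1/56
Total weight = 11/672 + 31/4536 + 1/56 = 745/18144
P(U=0 | obs) = 11/672 / 745/18144 = 297/745
P(U=1 | obs) = 31/4536 / 745/18144 = 124/745
P(U=2 | obs) = 1/56 / 745/18144 = 324/745
argmax = 2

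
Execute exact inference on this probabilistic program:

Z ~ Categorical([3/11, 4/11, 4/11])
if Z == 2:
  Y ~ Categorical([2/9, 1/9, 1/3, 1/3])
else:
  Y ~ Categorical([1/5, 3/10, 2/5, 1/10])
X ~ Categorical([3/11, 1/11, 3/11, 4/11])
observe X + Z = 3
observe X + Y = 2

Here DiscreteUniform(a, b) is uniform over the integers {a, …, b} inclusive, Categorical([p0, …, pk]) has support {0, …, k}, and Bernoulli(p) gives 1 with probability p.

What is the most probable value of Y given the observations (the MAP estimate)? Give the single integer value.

Enumerate traces; 2 have nonzero weight after conditioning:
  (Z=1, Y=0, X=2) weight 12/605
  (Z=2, Y=1, X=1) weight 4/1089
Group by Y:
  weight(Y=0) = 12/605
  weight(Y=1) = 4/1089
Total weight = 12/605 + 4/1089 = 128/5445
P(Y=0 | obs) = 12/605 / 128/5445 = 27/32
P(Y=1 | obs) = 4/1089 / 128/5445 = 5/32
argmax = 0

argmax_v P(Y = v | obs) = 0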